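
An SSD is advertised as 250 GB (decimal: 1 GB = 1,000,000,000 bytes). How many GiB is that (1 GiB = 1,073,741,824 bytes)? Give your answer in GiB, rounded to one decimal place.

250 GB × 1,000,000,000 bytes/GB = 250,000,000,000 bytes
1 GiB = 1,073,741,824 bytes
250,000,000,000 / 1,073,741,824 = 232.8 GiB

232.8 GiB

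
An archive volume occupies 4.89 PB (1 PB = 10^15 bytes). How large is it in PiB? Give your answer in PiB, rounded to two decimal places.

4.34 PiB

4.89 PB × 1,000,000,000,000,000 bytes/PB = 4,890,000,000,000,000 bytes
1 PiB = 1,125,899,906,842,624 bytes
4,890,000,000,000,000 / 1,125,899,906,842,624 = 4.34 PiB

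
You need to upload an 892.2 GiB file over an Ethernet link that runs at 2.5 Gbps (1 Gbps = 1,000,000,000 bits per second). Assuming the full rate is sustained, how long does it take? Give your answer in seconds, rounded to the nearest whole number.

3,066 seconds

892.2 GiB = 957,992,455,372.8 bytes = 7,663,939,642,982.4 bits
2.5 Gbps = 2,500,000,000 bits/s
time = 7,663,939,642,982.4 / 2,500,000,000 = 3,066 s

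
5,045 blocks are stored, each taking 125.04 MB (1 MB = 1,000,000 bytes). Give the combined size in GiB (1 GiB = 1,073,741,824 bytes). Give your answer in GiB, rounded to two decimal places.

587.50 GiB

Total = 5,045 × 125.04 MB = 630826.8 MB
= 630826.8 × 1,000,000 bytes = 630,826,800,000 bytes
1 GiB = 1,073,741,824 bytes
630,826,800,000 / 1,073,741,824 = 587.50 GiB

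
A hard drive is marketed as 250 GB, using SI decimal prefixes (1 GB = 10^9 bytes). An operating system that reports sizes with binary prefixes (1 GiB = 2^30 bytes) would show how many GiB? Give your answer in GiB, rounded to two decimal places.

232.83 GiB

250 GB = 250 × 10^9 bytes = 250,000,000,000 bytes
1 GiB = 1,073,741,824 bytes
250,000,000,000 / 1,073,741,824 = 232.83 GiB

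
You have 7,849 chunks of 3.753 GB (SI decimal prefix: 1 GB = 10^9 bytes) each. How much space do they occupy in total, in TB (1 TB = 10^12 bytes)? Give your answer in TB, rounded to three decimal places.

29.457 TB

Total = 7,849 × 3.753 GB = 29457.297 GB
= 29457.297 × 1,000,000,000 bytes = 29,457,297,000,000 bytes
1 TB = 1,000,000,000,000 bytes
29,457,297,000,000 / 1,000,000,000,000 = 29.457 TB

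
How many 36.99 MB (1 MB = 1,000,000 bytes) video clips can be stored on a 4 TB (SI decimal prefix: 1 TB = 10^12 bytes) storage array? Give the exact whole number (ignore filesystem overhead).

108,137

Capacity: 4 TB = 4,000,000,000,000 bytes
Per item: 36.99 MB = 36,990,000 bytes
⌊4,000,000,000,000 / 36,990,000⌋ = 108,137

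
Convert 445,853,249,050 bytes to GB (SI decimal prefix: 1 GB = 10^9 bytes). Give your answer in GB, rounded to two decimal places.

445,853,249,050 bytes given.
1 GB = 10^9 bytes = 1,000,000,000 bytes
445,853,249,050 / 1,000,000,000 = 445.85 GB

445.85 GB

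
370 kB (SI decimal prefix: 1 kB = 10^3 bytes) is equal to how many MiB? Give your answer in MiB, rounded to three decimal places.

0.353 MiB

370 kB = 370 × 10^3 bytes = 370,000 bytes
1 MiB = 2^20 bytes = 1,048,576 bytes
370,000 / 1,048,576 = 0.353 MiB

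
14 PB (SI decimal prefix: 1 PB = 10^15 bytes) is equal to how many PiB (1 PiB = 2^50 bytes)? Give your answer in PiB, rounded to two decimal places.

12.43 PiB

14 PB × 1,000,000,000,000,000 bytes/PB = 14,000,000,000,000,000 bytes
1 PiB = 1,125,899,906,842,624 bytes
14,000,000,000,000,000 / 1,125,899,906,842,624 = 12.43 PiB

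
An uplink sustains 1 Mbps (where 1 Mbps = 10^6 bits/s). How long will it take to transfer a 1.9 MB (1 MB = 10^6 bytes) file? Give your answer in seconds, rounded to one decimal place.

15.2 seconds

1.9 MB = 1,900,000 bytes = 15,200,000 bits
1 Mbps = 1,000,000 bits/s
time = 15,200,000 / 1,000,000 = 15.2 s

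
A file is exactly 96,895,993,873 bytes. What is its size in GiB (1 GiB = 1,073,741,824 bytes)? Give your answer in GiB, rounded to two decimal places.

96,895,993,873 bytes given.
1 GiB = 1,073,741,824 bytes
96,895,993,873 / 1,073,741,824 = 90.24 GiB

90.24 GiB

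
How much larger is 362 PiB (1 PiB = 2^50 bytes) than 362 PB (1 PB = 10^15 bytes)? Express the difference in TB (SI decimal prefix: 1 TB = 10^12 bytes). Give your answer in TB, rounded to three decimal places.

362 PiB = 362 × 1,125,899,906,842,624 = 407,575,766,277,029,888 bytes
362 PB = 362 × 1,000,000,000,000,000 = 362,000,000,000,000,000 bytes
difference = 45,575,766,277,029,888 bytes
45,575,766,277,029,888 / 1,000,000,000,000 = 45,575.766 TB

45,575.766 TB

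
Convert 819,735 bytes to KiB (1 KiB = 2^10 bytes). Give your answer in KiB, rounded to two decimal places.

819,735 bytes given.
1 KiB = 1,024 bytes
819,735 / 1,024 = 800.52 KiB

800.52 KiB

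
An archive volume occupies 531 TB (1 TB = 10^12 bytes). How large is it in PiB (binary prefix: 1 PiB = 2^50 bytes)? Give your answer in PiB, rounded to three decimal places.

531 TB = 531 × 10^12 bytes = 531,000,000,000,000 bytes
1 PiB = 1,125,899,906,842,624 bytes
531,000,000,000,000 / 1,125,899,906,842,624 = 0.472 PiB

0.472 PiB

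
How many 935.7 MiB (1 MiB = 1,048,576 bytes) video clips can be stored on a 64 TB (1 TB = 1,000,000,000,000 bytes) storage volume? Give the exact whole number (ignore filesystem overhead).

65,229

Capacity: 64 TB = 64,000,000,000,000 bytes
Per item: 935.7 MiB = 981,152,563.2 bytes
⌊64,000,000,000,000 / 981,152,563.2⌋ = 65,229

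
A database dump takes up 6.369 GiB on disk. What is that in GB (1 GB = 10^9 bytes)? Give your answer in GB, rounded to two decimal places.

6.84 GB

6.369 GiB = 6.369 × 2^30 bytes = 6,838,661,677.056 bytes
1 GB = 1,000,000,000 bytes
6,838,661,677.056 / 1,000,000,000 = 6.84 GB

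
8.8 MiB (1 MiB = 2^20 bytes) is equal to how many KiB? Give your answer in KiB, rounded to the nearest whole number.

8.8 MiB = 8.8 × 2^20 bytes = 9,227,468.8 bytes
1 KiB = 1,024 bytes
9,227,468.8 / 1,024 = 9,011 KiB

9,011 KiB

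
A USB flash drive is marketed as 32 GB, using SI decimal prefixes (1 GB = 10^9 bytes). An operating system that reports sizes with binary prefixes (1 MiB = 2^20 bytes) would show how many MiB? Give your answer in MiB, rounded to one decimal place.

30,517.6 MiB

32 GB × 1,000,000,000 bytes/GB = 32,000,000,000 bytes
1 MiB = 1,048,576 bytes
32,000,000,000 / 1,048,576 = 30,517.6 MiB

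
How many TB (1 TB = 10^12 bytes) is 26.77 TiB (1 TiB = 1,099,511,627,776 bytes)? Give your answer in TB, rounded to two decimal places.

29.43 TB

26.77 TiB = 26.77 × 2^40 bytes = 29,433,926,275,563.52 bytes
1 TB = 1,000,000,000,000 bytes
29,433,926,275,563.52 / 1,000,000,000,000 = 29.43 TB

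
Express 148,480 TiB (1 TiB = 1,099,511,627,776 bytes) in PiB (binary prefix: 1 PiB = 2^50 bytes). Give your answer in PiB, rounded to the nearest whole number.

148,480 TiB × 1,099,511,627,776 bytes/TiB = 163,255,486,492,180,480 bytes
1 PiB = 2^50 bytes = 1,125,899,906,842,624 bytes
163,255,486,492,180,480 / 1,125,899,906,842,624 = 145 PiB

145 PiB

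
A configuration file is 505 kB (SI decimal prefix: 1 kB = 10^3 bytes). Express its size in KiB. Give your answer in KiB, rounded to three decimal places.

493.164 KiB

505 kB × 1,000 bytes/kB = 505,000 bytes
1 KiB = 2^10 bytes = 1,024 bytes
505,000 / 1,024 = 493.164 KiB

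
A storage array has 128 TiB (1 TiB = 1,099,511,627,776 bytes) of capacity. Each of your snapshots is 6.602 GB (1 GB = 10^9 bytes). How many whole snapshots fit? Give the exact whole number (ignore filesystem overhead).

21,317

Capacity: 128 TiB = 140,737,488,355,328 bytes
Per item: 6.602 GB = 6,602,000,000 bytes
⌊140,737,488,355,328 / 6,602,000,000⌋ = 21,317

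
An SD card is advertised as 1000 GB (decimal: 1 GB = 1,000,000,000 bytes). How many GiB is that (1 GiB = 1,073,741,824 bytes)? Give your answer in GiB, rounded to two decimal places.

931.32 GiB

1000 GB × 1,000,000,000 bytes/GB = 1,000,000,000,000 bytes
1 GiB = 1,073,741,824 bytes
1,000,000,000,000 / 1,073,741,824 = 931.32 GiB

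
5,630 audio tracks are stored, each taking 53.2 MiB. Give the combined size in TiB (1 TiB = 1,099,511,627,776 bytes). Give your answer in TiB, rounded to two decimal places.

Total = 5,630 × 53.2 MiB = 299,516 MiB
= 299,516 × 1,048,576 bytes = 314,065,289,216 bytes
1 TiB = 1,099,511,627,776 bytes
314,065,289,216 / 1,099,511,627,776 = 0.29 TiB

0.29 TiB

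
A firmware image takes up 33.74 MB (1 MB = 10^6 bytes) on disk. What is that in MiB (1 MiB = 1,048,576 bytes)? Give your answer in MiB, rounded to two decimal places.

32.18 MiB

33.74 MB × 1,000,000 bytes/MB = 33,740,000 bytes
1 MiB = 1,048,576 bytes
33,740,000 / 1,048,576 = 32.18 MiB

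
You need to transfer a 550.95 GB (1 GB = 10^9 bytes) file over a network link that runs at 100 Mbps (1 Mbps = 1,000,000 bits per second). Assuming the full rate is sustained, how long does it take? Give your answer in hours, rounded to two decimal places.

550.95 GB = 550,950,000,000 bytes = 4,407,600,000,000 bits
100 Mbps = 100,000,000 bits/s
time = 4,407,600,000,000 / 100,000,000 = 44,076.0000 s
44,076.0000 s / 3600 = 12.24 hours

12.24 hours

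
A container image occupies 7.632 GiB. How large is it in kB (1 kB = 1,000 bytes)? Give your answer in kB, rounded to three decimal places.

8,194,797.601 kB

7.632 GiB = 7.632 × 2^30 bytes = 8,194,797,600.768 bytes
1 kB = 10^3 bytes = 1,000 bytes
8,194,797,600.768 / 1,000 = 8,194,797.601 kB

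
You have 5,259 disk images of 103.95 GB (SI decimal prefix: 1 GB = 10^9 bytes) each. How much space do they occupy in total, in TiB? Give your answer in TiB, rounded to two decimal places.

497.20 TiB

Total = 5,259 × 103.95 GB = 546673.05 GB
= 546673.05 × 1,000,000,000 bytes = 546,673,050,000,000 bytes
1 TiB = 1,099,511,627,776 bytes
546,673,050,000,000 / 1,099,511,627,776 = 497.20 TiB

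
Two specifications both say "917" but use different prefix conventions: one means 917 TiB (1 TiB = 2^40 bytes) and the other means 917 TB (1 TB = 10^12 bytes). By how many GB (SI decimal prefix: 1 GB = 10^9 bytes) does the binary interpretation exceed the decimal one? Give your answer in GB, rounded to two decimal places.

91,252.16 GB

917 TiB = 917 × 1,099,511,627,776 = 1,008,252,162,670,592 bytes
917 TB = 917 × 1,000,000,000,000 = 917,000,000,000,000 bytes
difference = 91,252,162,670,592 bytes
91,252,162,670,592 / 1,000,000,000 = 91,252.16 GB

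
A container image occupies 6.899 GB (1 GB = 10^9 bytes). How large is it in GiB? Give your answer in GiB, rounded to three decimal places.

6.425 GiB

6.899 GB = 6.899 × 10^9 bytes = 6,899,000,000 bytes
1 GiB = 1,073,741,824 bytes
6,899,000,000 / 1,073,741,824 = 6.425 GiB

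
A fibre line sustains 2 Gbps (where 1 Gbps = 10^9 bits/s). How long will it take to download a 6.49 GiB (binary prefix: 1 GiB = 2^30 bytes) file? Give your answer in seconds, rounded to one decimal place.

27.9 seconds

6.49 GiB = 6,968,584,437.76 bytes = 55,748,675,502.08 bits
2 Gbps = 2,000,000,000 bits/s
time = 55,748,675,502.08 / 2,000,000,000 = 27.9 s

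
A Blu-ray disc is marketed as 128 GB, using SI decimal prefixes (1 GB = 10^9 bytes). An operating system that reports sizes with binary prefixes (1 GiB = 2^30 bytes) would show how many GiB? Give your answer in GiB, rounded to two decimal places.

119.21 GiB

128 GB = 128 × 10^9 bytes = 128,000,000,000 bytes
1 GiB = 2^30 bytes = 1,073,741,824 bytes
128,000,000,000 / 1,073,741,824 = 119.21 GiB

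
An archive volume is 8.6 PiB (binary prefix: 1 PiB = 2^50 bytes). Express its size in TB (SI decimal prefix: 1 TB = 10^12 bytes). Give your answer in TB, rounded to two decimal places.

9,682.74 TB

8.6 PiB = 8.6 × 2^50 bytes = 9,682,739,198,846,566.4 bytes
1 TB = 1,000,000,000,000 bytes
9,682,739,198,846,566.4 / 1,000,000,000,000 = 9,682.74 TB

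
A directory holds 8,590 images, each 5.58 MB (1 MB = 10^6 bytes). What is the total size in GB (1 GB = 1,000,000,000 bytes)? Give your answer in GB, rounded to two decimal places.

Total = 8,590 × 5.58 MB = 47932.2 MB
= 47932.2 × 1,000,000 bytes = 47,932,200,000 bytes
1 GB = 1,000,000,000 bytes
47,932,200,000 / 1,000,000,000 = 47.93 GB

47.93 GB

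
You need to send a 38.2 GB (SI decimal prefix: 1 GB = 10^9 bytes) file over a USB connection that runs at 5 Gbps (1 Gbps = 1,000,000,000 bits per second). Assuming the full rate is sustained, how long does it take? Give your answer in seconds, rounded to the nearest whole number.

61 seconds

38.2 GB = 38,200,000,000 bytes = 305,600,000,000 bits
5 Gbps = 5,000,000,000 bits/s
time = 305,600,000,000 / 5,000,000,000 = 61 s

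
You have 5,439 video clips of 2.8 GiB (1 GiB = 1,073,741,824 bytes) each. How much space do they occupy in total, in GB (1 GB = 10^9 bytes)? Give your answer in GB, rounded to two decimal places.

16,352.23 GB

Total = 5,439 × 2.8 GiB = 15229.2 GiB
= 15229.2 × 1,073,741,824 bytes = 16,352,228,986,060.8 bytes
1 GB = 1,000,000,000 bytes
16,352,228,986,060.8 / 1,000,000,000 = 16,352.23 GB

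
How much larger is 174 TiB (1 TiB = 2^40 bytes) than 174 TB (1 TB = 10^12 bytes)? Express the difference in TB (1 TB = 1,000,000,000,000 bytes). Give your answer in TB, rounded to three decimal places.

17.315 TB

174 TiB = 174 × 1,099,511,627,776 = 191,315,023,233,024 bytes
174 TB = 174 × 1,000,000,000,000 = 174,000,000,000,000 bytes
difference = 17,315,023,233,024 bytes
17,315,023,233,024 / 1,000,000,000,000 = 17.315 TB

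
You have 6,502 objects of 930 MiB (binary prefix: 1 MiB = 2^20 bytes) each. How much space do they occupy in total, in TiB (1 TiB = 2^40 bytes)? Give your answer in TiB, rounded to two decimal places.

Total = 6,502 × 930 MiB = 6,046,860 MiB
= 6,046,860 × 1,048,576 bytes = 6,340,592,271,360 bytes
1 TiB = 1,099,511,627,776 bytes
6,340,592,271,360 / 1,099,511,627,776 = 5.77 TiB

5.77 TiB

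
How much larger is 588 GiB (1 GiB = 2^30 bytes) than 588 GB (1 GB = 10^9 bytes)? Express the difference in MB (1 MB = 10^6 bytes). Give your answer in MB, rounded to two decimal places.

43,360.19 MB

588 GiB = 588 × 1,073,741,824 = 631,360,192,512 bytes
588 GB = 588 × 1,000,000,000 = 588,000,000,000 bytes
difference = 43,360,192,512 bytes
43,360,192,512 / 1,000,000 = 43,360.19 MB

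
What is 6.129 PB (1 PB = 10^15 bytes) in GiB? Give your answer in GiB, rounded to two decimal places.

5,708,076.06 GiB

6.129 PB × 1,000,000,000,000,000 bytes/PB = 6,129,000,000,000,000 bytes
1 GiB = 1,073,741,824 bytes
6,129,000,000,000,000 / 1,073,741,824 = 5,708,076.06 GiB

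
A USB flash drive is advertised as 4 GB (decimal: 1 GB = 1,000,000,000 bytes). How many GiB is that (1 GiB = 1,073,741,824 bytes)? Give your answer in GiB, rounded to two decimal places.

4 GB = 4 × 10^9 bytes = 4,000,000,000 bytes
1 GiB = 2^30 bytes = 1,073,741,824 bytes
4,000,000,000 / 1,073,741,824 = 3.73 GiB

3.73 GiB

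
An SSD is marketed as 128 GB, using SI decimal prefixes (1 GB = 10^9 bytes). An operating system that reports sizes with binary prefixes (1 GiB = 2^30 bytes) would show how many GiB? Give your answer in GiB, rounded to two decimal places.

128 GB = 128 × 10^9 bytes = 128,000,000,000 bytes
1 GiB = 1,073,741,824 bytes
128,000,000,000 / 1,073,741,824 = 119.21 GiB

119.21 GiB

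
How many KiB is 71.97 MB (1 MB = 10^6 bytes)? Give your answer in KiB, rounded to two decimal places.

70,283.20 KiB

71.97 MB = 71.97 × 10^6 bytes = 71,970,000 bytes
1 KiB = 2^10 bytes = 1,024 bytes
71,970,000 / 1,024 = 70,283.20 KiB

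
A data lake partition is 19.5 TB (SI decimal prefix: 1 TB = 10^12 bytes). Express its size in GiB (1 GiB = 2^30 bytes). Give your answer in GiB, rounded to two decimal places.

19.5 TB × 1,000,000,000,000 bytes/TB = 19,500,000,000,000 bytes
1 GiB = 2^30 bytes = 1,073,741,824 bytes
19,500,000,000,000 / 1,073,741,824 = 18,160.79 GiB

18,160.79 GiB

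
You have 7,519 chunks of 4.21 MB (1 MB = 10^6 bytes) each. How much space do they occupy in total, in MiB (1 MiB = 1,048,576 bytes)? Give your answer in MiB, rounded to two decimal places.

30,188.55 MiB

Total = 7,519 × 4.21 MB = 31654.99 MB
= 31654.99 × 1,000,000 bytes = 31,654,990,000 bytes
1 MiB = 1,048,576 bytes
31,654,990,000 / 1,048,576 = 30,188.55 MiB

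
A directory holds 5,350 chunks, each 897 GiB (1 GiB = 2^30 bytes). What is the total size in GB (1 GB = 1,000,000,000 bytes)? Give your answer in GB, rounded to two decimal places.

5,152,833.33 GB

Total = 5,350 × 897 GiB = 4,798,950 GiB
= 4,798,950 × 1,073,741,824 bytes = 5,152,833,326,284,800 bytes
1 GB = 1,000,000,000 bytes
5,152,833,326,284,800 / 1,000,000,000 = 5,152,833.33 GB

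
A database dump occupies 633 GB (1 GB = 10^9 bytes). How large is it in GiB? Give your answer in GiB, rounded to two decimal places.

633 GB × 1,000,000,000 bytes/GB = 633,000,000,000 bytes
1 GiB = 2^30 bytes = 1,073,741,824 bytes
633,000,000,000 / 1,073,741,824 = 589.53 GiB

589.53 GiB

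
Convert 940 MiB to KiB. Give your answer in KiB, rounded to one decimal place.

940 MiB = 940 × 2^20 bytes = 985,661,440 bytes
1 KiB = 2^10 bytes = 1,024 bytes
985,661,440 / 1,024 = 962,560.0 KiB

962,560.0 KiB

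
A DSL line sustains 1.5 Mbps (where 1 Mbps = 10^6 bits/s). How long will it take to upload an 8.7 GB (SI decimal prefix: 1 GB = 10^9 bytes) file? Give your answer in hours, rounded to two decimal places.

8.7 GB = 8,700,000,000 bytes = 69,600,000,000 bits
1.5 Mbps = 1,500,000 bits/s
time = 69,600,000,000 / 1,500,000 = 46,400.0000 s
46,400.0000 s / 3600 = 12.89 hours

12.89 hours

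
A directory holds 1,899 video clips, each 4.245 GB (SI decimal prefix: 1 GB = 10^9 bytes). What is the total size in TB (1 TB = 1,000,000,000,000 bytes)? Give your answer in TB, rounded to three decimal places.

8.061 TB

Total = 1,899 × 4.245 GB = 8061.255 GB
= 8061.255 × 1,000,000,000 bytes = 8,061,255,000,000 bytes
1 TB = 1,000,000,000,000 bytes
8,061,255,000,000 / 1,000,000,000,000 = 8.061 TB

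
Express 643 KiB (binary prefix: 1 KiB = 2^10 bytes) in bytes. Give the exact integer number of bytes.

658,432 bytes

643 × 1,024 = 658,432 bytes  (1 KiB = 2^10 bytes)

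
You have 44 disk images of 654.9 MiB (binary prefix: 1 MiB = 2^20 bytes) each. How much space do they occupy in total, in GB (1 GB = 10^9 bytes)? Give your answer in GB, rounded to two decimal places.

Total = 44 × 654.9 MiB = 28815.6 MiB
= 28815.6 × 1,048,576 bytes = 30,215,346,585.6 bytes
1 GB = 1,000,000,000 bytes
30,215,346,585.6 / 1,000,000,000 = 30.22 GB

30.22 GB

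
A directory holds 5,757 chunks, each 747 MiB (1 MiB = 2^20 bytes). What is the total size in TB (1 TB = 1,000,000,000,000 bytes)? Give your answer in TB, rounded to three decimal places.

4.509 TB

Total = 5,757 × 747 MiB = 4,300,479 MiB
= 4,300,479 × 1,048,576 bytes = 4,509,379,067,904 bytes
1 TB = 1,000,000,000,000 bytes
4,509,379,067,904 / 1,000,000,000,000 = 4.509 TB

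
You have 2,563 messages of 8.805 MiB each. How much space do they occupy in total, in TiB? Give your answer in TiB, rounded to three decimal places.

0.022 TiB

Total = 2,563 × 8.805 MiB = 22567.215 MiB
= 22567.215 × 1,048,576 bytes = 23,663,440,035.84 bytes
1 TiB = 1,099,511,627,776 bytes
23,663,440,035.84 / 1,099,511,627,776 = 0.022 TiB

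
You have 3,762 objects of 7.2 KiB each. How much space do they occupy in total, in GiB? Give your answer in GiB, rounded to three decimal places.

Total = 3,762 × 7.2 KiB = 27086.4 KiB
= 27086.4 × 1,024 bytes = 27,736,473.6 bytes
1 GiB = 1,073,741,824 bytes
27,736,473.6 / 1,073,741,824 = 0.026 GiB

0.026 GiB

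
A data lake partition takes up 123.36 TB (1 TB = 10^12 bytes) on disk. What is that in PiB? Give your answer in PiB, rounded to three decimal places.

123.36 TB × 1,000,000,000,000 bytes/TB = 123,360,000,000,000 bytes
1 PiB = 2^50 bytes = 1,125,899,906,842,624 bytes
123,360,000,000,000 / 1,125,899,906,842,624 = 0.110 PiB

0.110 PiB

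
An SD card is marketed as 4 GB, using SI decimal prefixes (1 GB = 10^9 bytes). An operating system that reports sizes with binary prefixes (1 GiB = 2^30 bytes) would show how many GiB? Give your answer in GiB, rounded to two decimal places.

3.73 GiB

4 GB × 1,000,000,000 bytes/GB = 4,000,000,000 bytes
1 GiB = 1,073,741,824 bytes
4,000,000,000 / 1,073,741,824 = 3.73 GiB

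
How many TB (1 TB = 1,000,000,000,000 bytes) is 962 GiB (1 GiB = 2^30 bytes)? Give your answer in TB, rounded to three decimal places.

962 GiB = 962 × 2^30 bytes = 1,032,939,634,688 bytes
1 TB = 10^12 bytes = 1,000,000,000,000 bytes
1,032,939,634,688 / 1,000,000,000,000 = 1.033 TB

1.033 TB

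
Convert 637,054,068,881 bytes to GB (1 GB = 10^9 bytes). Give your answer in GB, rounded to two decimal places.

637.05 GB

637,054,068,881 bytes given.
1 GB = 1,000,000,000 bytes
637,054,068,881 / 1,000,000,000 = 637.05 GB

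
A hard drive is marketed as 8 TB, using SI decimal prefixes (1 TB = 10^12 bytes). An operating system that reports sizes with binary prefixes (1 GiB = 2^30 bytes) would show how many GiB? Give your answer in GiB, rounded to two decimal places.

8 TB = 8 × 10^12 bytes = 8,000,000,000,000 bytes
1 GiB = 2^30 bytes = 1,073,741,824 bytes
8,000,000,000,000 / 1,073,741,824 = 7,450.58 GiB

7,450.58 GiB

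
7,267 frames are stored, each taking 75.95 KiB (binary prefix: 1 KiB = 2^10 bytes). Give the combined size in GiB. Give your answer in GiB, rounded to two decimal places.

0.53 GiB

Total = 7,267 × 75.95 KiB = 551928.65 KiB
= 551928.65 × 1,024 bytes = 565,174,937.6 bytes
1 GiB = 1,073,741,824 bytes
565,174,937.6 / 1,073,741,824 = 0.53 GiB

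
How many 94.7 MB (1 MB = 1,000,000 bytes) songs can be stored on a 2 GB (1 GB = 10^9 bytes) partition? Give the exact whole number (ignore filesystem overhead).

21

Capacity: 2 GB = 2,000,000,000 bytes
Per item: 94.7 MB = 94,700,000 bytes
⌊2,000,000,000 / 94,700,000⌋ = 21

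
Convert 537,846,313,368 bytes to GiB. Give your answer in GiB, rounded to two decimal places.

500.91 GiB

537,846,313,368 bytes given.
1 GiB = 2^30 bytes = 1,073,741,824 bytes
537,846,313,368 / 1,073,741,824 = 500.91 GiB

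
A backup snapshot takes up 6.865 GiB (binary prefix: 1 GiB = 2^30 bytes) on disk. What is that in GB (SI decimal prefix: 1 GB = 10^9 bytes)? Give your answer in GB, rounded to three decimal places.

6.865 GiB × 1,073,741,824 bytes/GiB = 7,371,237,621.76 bytes
1 GB = 1,000,000,000 bytes
7,371,237,621.76 / 1,000,000,000 = 7.371 GB

7.371 GB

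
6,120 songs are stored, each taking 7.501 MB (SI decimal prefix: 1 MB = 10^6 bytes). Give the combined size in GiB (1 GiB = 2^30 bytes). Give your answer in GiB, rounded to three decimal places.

42.753 GiB

Total = 6,120 × 7.501 MB = 45906.12 MB
= 45906.12 × 1,000,000 bytes = 45,906,120,000 bytes
1 GiB = 1,073,741,824 bytes
45,906,120,000 / 1,073,741,824 = 42.753 GiB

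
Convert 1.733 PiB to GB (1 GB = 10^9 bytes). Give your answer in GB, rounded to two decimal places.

1.733 PiB = 1.733 × 2^50 bytes = 1,951,184,538,558,267.392 bytes
1 GB = 10^9 bytes = 1,000,000,000 bytes
1,951,184,538,558,267.392 / 1,000,000,000 = 1,951,184.54 GB

1,951,184.54 GB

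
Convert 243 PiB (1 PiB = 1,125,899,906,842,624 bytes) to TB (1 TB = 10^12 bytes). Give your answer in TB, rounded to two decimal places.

243 PiB = 243 × 2^50 bytes = 273,593,677,362,757,632 bytes
1 TB = 1,000,000,000,000 bytes
273,593,677,362,757,632 / 1,000,000,000,000 = 273,593.68 TB

273,593.68 TB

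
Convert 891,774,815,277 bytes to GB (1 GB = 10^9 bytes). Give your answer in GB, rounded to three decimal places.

891,774,815,277 bytes given.
1 GB = 1,000,000,000 bytes
891,774,815,277 / 1,000,000,000 = 891.775 GB

891.775 GB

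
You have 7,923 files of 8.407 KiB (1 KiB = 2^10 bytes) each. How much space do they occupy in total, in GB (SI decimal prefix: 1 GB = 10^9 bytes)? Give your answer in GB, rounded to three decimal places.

0.068 GB

Total = 7,923 × 8.407 KiB = 66608.661 KiB
= 66608.661 × 1,024 bytes = 68,207,268.864 bytes
1 GB = 1,000,000,000 bytes
68,207,268.864 / 1,000,000,000 = 0.068 GB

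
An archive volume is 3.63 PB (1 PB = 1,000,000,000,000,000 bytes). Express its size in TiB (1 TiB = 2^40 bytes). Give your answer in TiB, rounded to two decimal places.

3.63 PB = 3.63 × 10^15 bytes = 3,630,000,000,000,000 bytes
1 TiB = 2^40 bytes = 1,099,511,627,776 bytes
3,630,000,000,000,000 / 1,099,511,627,776 = 3,301.47 TiB

3,301.47 TiB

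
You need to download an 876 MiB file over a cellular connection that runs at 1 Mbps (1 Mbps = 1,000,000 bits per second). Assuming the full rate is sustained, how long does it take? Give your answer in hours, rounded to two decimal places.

876 MiB = 918,552,576 bytes = 7,348,420,608 bits
1 Mbps = 1,000,000 bits/s
time = 7,348,420,608 / 1,000,000 = 7,348.4206 s
7,348.4206 s / 3600 = 2.04 hours

2.04 hours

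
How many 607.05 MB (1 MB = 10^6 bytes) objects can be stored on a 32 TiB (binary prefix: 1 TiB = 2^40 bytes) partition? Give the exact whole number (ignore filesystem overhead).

57,959

Capacity: 32 TiB = 35,184,372,088,832 bytes
Per item: 607.05 MB = 607,050,000 bytes
⌊35,184,372,088,832 / 607,050,000⌋ = 57,959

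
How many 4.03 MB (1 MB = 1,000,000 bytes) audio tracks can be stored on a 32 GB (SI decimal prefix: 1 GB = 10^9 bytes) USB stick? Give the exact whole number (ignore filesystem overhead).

Capacity: 32 GB = 32,000,000,000 bytes
Per item: 4.03 MB = 4,030,000 bytes
⌊32,000,000,000 / 4,030,000⌋ = 7,940

7,940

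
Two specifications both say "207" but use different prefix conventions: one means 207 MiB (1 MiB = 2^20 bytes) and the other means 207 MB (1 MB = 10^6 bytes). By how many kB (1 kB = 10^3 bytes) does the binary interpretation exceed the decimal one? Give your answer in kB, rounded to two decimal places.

10,055.23 kB

207 MiB = 207 × 1,048,576 = 217,055,232 bytes
207 MB = 207 × 1,000,000 = 207,000,000 bytes
difference = 10,055,232 bytes
10,055,232 / 1,000 = 10,055.23 kB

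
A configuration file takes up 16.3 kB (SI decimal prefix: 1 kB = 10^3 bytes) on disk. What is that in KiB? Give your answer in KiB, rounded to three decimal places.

15.918 KiB

16.3 kB = 16.3 × 10^3 bytes = 16,300 bytes
1 KiB = 1,024 bytes
16,300 / 1,024 = 15.918 KiB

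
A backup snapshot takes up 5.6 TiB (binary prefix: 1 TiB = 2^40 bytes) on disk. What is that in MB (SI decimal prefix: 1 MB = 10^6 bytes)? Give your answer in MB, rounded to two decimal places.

5.6 TiB = 5.6 × 2^40 bytes = 6,157,265,115,545.6 bytes
1 MB = 1,000,000 bytes
6,157,265,115,545.6 / 1,000,000 = 6,157,265.12 MB

6,157,265.12 MB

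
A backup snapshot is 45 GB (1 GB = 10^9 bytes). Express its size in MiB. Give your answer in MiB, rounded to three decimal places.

45 GB = 45 × 10^9 bytes = 45,000,000,000 bytes
1 MiB = 1,048,576 bytes
45,000,000,000 / 1,048,576 = 42,915.344 MiB

42,915.344 MiB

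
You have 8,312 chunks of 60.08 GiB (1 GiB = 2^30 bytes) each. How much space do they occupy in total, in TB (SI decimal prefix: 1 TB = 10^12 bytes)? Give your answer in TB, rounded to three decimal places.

Total = 8,312 × 60.08 GiB = 499384.96 GiB
= 499384.96 × 1,073,741,824 bytes = 536,210,517,828,567.04 bytes
1 TB = 1,000,000,000,000 bytes
536,210,517,828,567.04 / 1,000,000,000,000 = 536.211 TB

536.211 TB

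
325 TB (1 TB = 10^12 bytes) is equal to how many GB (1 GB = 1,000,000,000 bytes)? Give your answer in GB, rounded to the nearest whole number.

325,000 GB

325 TB × 1,000,000,000,000 bytes/TB = 325,000,000,000,000 bytes
1 GB = 10^9 bytes = 1,000,000,000 bytes
325,000,000,000,000 / 1,000,000,000 = 325,000 GB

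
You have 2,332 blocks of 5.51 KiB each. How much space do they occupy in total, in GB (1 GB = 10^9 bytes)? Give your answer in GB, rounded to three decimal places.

0.013 GB

Total = 2,332 × 5.51 KiB = 12849.32 KiB
= 12849.32 × 1,024 bytes = 13,157,703.68 bytes
1 GB = 1,000,000,000 bytes
13,157,703.68 / 1,000,000,000 = 0.013 GB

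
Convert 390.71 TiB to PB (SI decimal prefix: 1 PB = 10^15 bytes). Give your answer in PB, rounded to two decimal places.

0.43 PB

390.71 TiB = 390.71 × 2^40 bytes = 429,590,188,088,360.96 bytes
1 PB = 10^15 bytes = 1,000,000,000,000,000 bytes
429,590,188,088,360.96 / 1,000,000,000,000,000 = 0.43 PB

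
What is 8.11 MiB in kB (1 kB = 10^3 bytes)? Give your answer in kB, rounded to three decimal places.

8,503.951 kB

8.11 MiB = 8.11 × 2^20 bytes = 8,503,951.36 bytes
1 kB = 10^3 bytes = 1,000 bytes
8,503,951.36 / 1,000 = 8,503.951 kB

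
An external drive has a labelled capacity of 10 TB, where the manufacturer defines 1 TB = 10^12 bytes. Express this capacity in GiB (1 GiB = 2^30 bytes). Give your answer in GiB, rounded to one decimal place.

10 TB × 1,000,000,000,000 bytes/TB = 10,000,000,000,000 bytes
1 GiB = 2^30 bytes = 1,073,741,824 bytes
10,000,000,000,000 / 1,073,741,824 = 9,313.2 GiB

9,313.2 GiB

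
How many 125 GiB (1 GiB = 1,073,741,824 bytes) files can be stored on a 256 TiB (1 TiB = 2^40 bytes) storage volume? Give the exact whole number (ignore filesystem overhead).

Capacity: 256 TiB = 281,474,976,710,656 bytes
Per item: 125 GiB = 134,217,728,000 bytes
⌊281,474,976,710,656 / 134,217,728,000⌋ = 2,097

2,097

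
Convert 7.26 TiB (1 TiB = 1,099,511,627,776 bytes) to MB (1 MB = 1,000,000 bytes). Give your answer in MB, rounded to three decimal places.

7.26 TiB × 1,099,511,627,776 bytes/TiB = 7,982,454,417,653.76 bytes
1 MB = 10^6 bytes = 1,000,000 bytes
7,982,454,417,653.76 / 1,000,000 = 7,982,454.418 MB

7,982,454.418 MB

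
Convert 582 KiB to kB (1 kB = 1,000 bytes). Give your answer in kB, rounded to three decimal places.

582 KiB × 1,024 bytes/KiB = 595,968 bytes
1 kB = 10^3 bytes = 1,000 bytes
595,968 / 1,000 = 595.968 kB

595.968 kB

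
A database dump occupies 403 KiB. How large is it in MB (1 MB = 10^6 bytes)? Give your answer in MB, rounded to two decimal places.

403 KiB × 1,024 bytes/KiB = 412,672 bytes
1 MB = 10^6 bytes = 1,000,000 bytes
412,672 / 1,000,000 = 0.41 MB

0.41 MB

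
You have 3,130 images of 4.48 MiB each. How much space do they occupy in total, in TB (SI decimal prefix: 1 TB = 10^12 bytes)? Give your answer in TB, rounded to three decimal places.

0.015 TB

Total = 3,130 × 4.48 MiB = 14022.4 MiB
= 14022.4 × 1,048,576 bytes = 14,703,552,102.4 bytes
1 TB = 1,000,000,000,000 bytes
14,703,552,102.4 / 1,000,000,000,000 = 0.015 TB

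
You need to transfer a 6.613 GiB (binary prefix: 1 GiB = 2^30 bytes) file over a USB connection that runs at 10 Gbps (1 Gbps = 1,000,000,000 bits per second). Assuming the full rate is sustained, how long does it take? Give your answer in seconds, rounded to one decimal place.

6.613 GiB = 7,100,654,682.112 bytes = 56,805,237,456.896 bits
10 Gbps = 10,000,000,000 bits/s
time = 56,805,237,456.896 / 10,000,000,000 = 5.7 s

5.7 seconds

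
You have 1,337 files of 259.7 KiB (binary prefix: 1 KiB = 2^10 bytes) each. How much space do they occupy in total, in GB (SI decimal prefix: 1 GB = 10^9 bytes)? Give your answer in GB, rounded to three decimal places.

Total = 1,337 × 259.7 KiB = 347218.9 KiB
= 347218.9 × 1,024 bytes = 355,552,153.6 bytes
1 GB = 1,000,000,000 bytes
355,552,153.6 / 1,000,000,000 = 0.356 GB

0.356 GB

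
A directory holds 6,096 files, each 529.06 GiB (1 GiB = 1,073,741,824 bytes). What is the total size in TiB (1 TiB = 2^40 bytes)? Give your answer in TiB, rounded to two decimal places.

Total = 6,096 × 529.06 GiB = 3225149.76 GiB
= 3225149.76 × 1,073,741,824 bytes = 3,462,978,185,975,562.24 bytes
1 TiB = 1,099,511,627,776 bytes
3,462,978,185,975,562.24 / 1,099,511,627,776 = 3,149.56 TiB

3,149.56 TiB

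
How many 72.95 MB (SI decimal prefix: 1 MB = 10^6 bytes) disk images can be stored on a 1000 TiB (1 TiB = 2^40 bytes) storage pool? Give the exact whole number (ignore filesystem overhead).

Capacity: 1000 TiB = 1,099,511,627,776,000 bytes
Per item: 72.95 MB = 72,950,000 bytes
⌊1,099,511,627,776,000 / 72,950,000⌋ = 15,072,126

15,072,126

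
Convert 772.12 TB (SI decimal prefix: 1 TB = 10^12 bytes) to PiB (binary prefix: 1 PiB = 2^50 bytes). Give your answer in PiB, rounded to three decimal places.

772.12 TB × 1,000,000,000,000 bytes/TB = 772,120,000,000,000 bytes
1 PiB = 1,125,899,906,842,624 bytes
772,120,000,000,000 / 1,125,899,906,842,624 = 0.686 PiB

0.686 PiB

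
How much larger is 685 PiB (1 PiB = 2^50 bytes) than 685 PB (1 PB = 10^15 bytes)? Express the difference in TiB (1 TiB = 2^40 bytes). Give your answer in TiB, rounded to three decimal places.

78,436.129 TiB

685 PiB = 685 × 1,125,899,906,842,624 = 771,241,436,187,197,440 bytes
685 PB = 685 × 1,000,000,000,000,000 = 685,000,000,000,000,000 bytes
difference = 86,241,436,187,197,440 bytes
86,241,436,187,197,440 / 1,099,511,627,776 = 78,436.129 TiB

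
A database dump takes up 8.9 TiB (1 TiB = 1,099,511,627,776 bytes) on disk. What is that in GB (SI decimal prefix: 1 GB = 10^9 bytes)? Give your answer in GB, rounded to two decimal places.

8.9 TiB = 8.9 × 2^40 bytes = 9,785,653,487,206.4 bytes
1 GB = 1,000,000,000 bytes
9,785,653,487,206.4 / 1,000,000,000 = 9,785.65 GB

9,785.65 GB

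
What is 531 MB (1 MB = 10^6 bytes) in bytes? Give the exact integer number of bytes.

531 × 1,000,000 = 531,000,000 bytes

531,000,000 bytes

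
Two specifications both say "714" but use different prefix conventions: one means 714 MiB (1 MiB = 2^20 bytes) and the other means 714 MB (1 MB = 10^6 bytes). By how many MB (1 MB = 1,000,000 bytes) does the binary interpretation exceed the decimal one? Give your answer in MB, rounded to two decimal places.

714 MiB = 714 × 1,048,576 = 748,683,264 bytes
714 MB = 714 × 1,000,000 = 714,000,000 bytes
difference = 34,683,264 bytes
34,683,264 / 1,000,000 = 34.68 MB

34.68 MB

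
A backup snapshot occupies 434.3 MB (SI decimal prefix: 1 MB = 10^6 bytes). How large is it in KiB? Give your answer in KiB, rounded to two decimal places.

434.3 MB = 434.3 × 10^6 bytes = 434,300,000 bytes
1 KiB = 1,024 bytes
434,300,000 / 1,024 = 424,121.09 KiB

424,121.09 KiB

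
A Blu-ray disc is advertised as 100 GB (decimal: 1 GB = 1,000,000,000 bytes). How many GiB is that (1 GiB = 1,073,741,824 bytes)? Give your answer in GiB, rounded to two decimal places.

100 GB × 1,000,000,000 bytes/GB = 100,000,000,000 bytes
1 GiB = 1,073,741,824 bytes
100,000,000,000 / 1,073,741,824 = 93.13 GiB

93.13 GiB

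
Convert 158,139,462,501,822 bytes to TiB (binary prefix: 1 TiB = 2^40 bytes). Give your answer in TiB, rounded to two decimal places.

158,139,462,501,822 bytes given.
1 TiB = 1,099,511,627,776 bytes
158,139,462,501,822 / 1,099,511,627,776 = 143.83 TiB

143.83 TiB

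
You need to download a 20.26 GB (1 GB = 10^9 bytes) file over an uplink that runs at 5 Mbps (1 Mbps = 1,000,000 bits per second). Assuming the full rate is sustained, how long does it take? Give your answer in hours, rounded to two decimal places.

9.00 hours

20.26 GB = 20,260,000,000 bytes = 162,080,000,000 bits
5 Mbps = 5,000,000 bits/s
time = 162,080,000,000 / 5,000,000 = 32,416.0000 s
32,416.0000 s / 3600 = 9.00 hours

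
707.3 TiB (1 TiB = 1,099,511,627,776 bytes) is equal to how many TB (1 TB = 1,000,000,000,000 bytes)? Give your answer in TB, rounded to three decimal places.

777.685 TB

707.3 TiB × 1,099,511,627,776 bytes/TiB = 777,684,574,325,964.8 bytes
1 TB = 10^12 bytes = 1,000,000,000,000 bytes
777,684,574,325,964.8 / 1,000,000,000,000 = 777.685 TB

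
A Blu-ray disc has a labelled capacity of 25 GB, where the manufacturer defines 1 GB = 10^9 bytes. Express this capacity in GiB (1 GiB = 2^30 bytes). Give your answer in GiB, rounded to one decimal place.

25 GB × 1,000,000,000 bytes/GB = 25,000,000,000 bytes
1 GiB = 1,073,741,824 bytes
25,000,000,000 / 1,073,741,824 = 23.3 GiB

23.3 GiB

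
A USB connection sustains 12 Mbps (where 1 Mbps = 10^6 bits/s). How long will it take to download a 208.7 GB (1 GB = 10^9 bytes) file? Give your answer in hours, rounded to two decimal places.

38.65 hours

208.7 GB = 208,700,000,000 bytes = 1,669,600,000,000 bits
12 Mbps = 12,000,000 bits/s
time = 1,669,600,000,000 / 12,000,000 = 139,133.3333 s
139,133.3333 s / 3600 = 38.65 hours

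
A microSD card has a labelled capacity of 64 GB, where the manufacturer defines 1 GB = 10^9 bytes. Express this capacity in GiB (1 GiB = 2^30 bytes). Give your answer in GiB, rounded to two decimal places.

59.60 GiB

64 GB = 64 × 10^9 bytes = 64,000,000,000 bytes
1 GiB = 1,073,741,824 bytes
64,000,000,000 / 1,073,741,824 = 59.60 GiB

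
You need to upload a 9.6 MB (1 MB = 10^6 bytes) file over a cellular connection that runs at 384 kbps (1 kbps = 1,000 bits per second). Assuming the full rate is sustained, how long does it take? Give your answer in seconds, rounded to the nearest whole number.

9.6 MB = 9,600,000 bytes = 76,800,000 bits
384 kbps = 384,000 bits/s
time = 76,800,000 / 384,000 = 200 s

200 seconds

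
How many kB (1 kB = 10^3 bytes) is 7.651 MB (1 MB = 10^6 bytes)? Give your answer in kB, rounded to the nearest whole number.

7.651 MB = 7.651 × 10^6 bytes = 7,651,000 bytes
1 kB = 10^3 bytes = 1,000 bytes
7,651,000 / 1,000 = 7,651 kB

7,651 kB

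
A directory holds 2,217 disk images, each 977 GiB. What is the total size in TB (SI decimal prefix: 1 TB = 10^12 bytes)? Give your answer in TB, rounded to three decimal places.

Total = 2,217 × 977 GiB = 2,166,009 GiB
= 2,166,009 × 1,073,741,824 bytes = 2,325,734,454,460,416 bytes
1 TB = 1,000,000,000,000 bytes
2,325,734,454,460,416 / 1,000,000,000,000 = 2,325.734 TB

2,325.734 TB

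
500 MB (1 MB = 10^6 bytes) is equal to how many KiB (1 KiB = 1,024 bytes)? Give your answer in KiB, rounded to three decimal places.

500 MB × 1,000,000 bytes/MB = 500,000,000 bytes
1 KiB = 1,024 bytes
500,000,000 / 1,024 = 488,281.250 KiB

488,281.250 KiB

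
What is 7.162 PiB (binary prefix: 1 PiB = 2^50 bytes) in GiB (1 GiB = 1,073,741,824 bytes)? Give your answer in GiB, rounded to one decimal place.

7,509,901.3 GiB

7.162 PiB = 7.162 × 2^50 bytes = 8,063,695,132,806,873.088 bytes
1 GiB = 2^30 bytes = 1,073,741,824 bytes
8,063,695,132,806,873.088 / 1,073,741,824 = 7,509,901.3 GiB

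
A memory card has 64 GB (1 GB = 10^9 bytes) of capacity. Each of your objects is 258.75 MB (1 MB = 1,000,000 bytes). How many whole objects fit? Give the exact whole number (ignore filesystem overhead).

Capacity: 64 GB = 64,000,000,000 bytes
Per item: 258.75 MB = 258,750,000 bytes
⌊64,000,000,000 / 258,750,000⌋ = 247

247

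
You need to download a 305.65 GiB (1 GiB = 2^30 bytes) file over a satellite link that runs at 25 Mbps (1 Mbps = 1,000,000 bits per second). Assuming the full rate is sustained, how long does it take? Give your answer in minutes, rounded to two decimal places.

305.65 GiB = 328,189,188,505.6 bytes = 2,625,513,508,044.8 bits
25 Mbps = 25,000,000 bits/s
time = 2,625,513,508,044.8 / 25,000,000 = 105,020.540 s
105,020.540 s / 60 = 1,750.34 minutes

1,750.34 minutes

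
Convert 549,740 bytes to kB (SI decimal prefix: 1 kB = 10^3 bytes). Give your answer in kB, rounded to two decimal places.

549,740 bytes given.
1 kB = 10^3 bytes = 1,000 bytes
549,740 / 1,000 = 549.74 kB

549.74 kB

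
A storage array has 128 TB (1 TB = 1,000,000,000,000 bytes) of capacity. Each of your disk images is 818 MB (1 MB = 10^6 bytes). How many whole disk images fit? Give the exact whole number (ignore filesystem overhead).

Capacity: 128 TB = 128,000,000,000,000 bytes
Per item: 818 MB = 818,000,000 bytes
⌊128,000,000,000,000 / 818,000,000⌋ = 156,479

156,479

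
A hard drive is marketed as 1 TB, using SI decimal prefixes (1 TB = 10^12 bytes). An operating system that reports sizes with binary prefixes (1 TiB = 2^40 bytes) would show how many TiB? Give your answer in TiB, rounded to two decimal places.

0.91 TiB

1 TB = 1 × 10^12 bytes = 1,000,000,000,000 bytes
1 TiB = 2^40 bytes = 1,099,511,627,776 bytes
1,000,000,000,000 / 1,099,511,627,776 = 0.91 TiB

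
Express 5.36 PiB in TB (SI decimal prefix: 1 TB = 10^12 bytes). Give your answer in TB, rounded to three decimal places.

5.36 PiB = 5.36 × 2^50 bytes = 6,034,823,500,676,464.64 bytes
1 TB = 1,000,000,000,000 bytes
6,034,823,500,676,464.64 / 1,000,000,000,000 = 6,034.824 TB

6,034.824 TB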